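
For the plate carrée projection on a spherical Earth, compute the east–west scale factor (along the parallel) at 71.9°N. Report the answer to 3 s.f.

3.22

For the equirectangular projection with φ₀ = 0 (plate carrée), h = 1 along meridians and k = sec φ along parallels.
k = 1/cos 71.9° = 1/0.3107 = 3.219.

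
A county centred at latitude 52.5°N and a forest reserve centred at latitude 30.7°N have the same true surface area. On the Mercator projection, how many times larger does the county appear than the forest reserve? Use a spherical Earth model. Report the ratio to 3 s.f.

2.00

Mercator areal scale is sec²φ.
At 52.5°: sec²(52.5°) = 1/0.6088² = 2.698.
At 30.7°: sec²(30.7°) = 1/0.8599² = 1.353.
Ratio = 2.698/1.353 = cos²(30.7°)/cos²(52.5°) ≈ 2.00.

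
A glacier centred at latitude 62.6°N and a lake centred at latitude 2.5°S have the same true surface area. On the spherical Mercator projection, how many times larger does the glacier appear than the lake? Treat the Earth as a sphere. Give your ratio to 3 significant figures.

4.71

Mercator is conformal with k = sec φ, so areal scale = k² = sec²φ.
At 62.6°: sec²(62.6°) = 1/0.4602² = 4.722.
At 2.5°: sec²(2.5°) = 1/0.9990² = 1.002.
Ratio = 4.722/1.002 = cos²(2.5°)/cos²(62.6°) ≈ 4.71.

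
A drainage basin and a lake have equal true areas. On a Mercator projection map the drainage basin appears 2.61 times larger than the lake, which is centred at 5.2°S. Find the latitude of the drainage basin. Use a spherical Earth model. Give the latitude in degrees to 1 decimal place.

For equal true areas on Mercator, apparent areas scale as sec²φ, so the ratio is cos²φ₂ / cos²φ₁.
cos²φ₂ / cos²φ₁ = 2.61  ⇒  cos φ₁ = cos 5.2° / √2.61 = 0.9959/1.616 = 0.6164.
φ₁ = arccos(0.6164) ≈ 51.9°.

51.9°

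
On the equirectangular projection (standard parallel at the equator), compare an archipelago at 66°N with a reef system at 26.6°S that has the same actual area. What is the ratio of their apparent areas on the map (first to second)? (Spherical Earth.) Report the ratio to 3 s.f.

In the plate carrée (x = Rλ, y = Rφ), meridians are true-scale (h = 1) and parallels are stretched by k = sec φ.
Areal scale at 66°: h·k = 1.000 × 2.459 = 2.459.
Areal scale at 26.6°: h·k = 1.000 × 1.118 = 1.118.
Ratio = 2.459/1.118 ≈ 2.20.

2.20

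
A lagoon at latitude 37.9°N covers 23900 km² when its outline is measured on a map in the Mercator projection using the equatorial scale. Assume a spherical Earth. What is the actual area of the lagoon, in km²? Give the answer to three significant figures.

14900 km²

The Mercator projection is conformal; its linear scale factor is the same in every direction and equals sec φ = 1/cos φ.
Areal scale = k² = sec²φ = 1/cos²(37.9°) = 1/0.7891² = 1.606.
True area = apparent / (areal scale) = 23900 / 1.606 ≈ 14900 km².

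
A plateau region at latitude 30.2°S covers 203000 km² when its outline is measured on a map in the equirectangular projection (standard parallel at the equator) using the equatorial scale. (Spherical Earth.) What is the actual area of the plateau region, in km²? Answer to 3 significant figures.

In the plate carrée (x = Rλ, y = Rφ), meridians are true-scale (h = 1) and parallels are stretched by k = sec φ.
Areal scale = h·k = 1 × sec φ; at 30.2°, h = 1.000, k = 1.157, so h·k = 1.157.
True area = apparent / (areal scale) = 203000 / 1.157 ≈ 175000 km².

175000 km²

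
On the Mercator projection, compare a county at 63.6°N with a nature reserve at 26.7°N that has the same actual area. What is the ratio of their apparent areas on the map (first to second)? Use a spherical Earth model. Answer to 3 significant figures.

4.04

On Mercator, area is exaggerated by sec²φ = 1/cos²φ.
At 63.6°: sec²(63.6°) = 1/0.4446² = 5.058.
At 26.7°: sec²(26.7°) = 1/0.8934² = 1.253.
Ratio = 5.058/1.253 = cos²(26.7°)/cos²(63.6°) ≈ 4.04.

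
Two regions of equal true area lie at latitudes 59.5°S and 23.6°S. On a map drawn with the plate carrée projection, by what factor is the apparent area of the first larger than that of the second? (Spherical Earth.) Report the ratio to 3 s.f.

1.81

Plate carrée maps x = Rλ, y = Rφ. The meridian scale is h = 1 and the parallel scale is k = 1/cos φ = sec φ.
Areal scale at 59.5°: h·k = 1.000 × 1.970 = 1.970.
Areal scale at 23.6°: h·k = 1.000 × 1.091 = 1.091.
Ratio = 1.970/1.091 ≈ 1.81.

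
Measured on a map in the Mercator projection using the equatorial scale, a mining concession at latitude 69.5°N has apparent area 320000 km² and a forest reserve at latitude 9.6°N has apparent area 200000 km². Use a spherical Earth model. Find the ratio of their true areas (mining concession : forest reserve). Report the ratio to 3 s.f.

0.202

On Mercator the areal scale is sec²φ, so true area = apparent × cos²φ.
True area of mining concession: 320000 × cos²(69.5°) = 320000 × 0.1226 = 39250 km².
True area of forest reserve: 200000 × cos²(9.6°) = 200000 × 0.9722 = 194400 km².
Ratio = 39250 / 194400 ≈ 0.202.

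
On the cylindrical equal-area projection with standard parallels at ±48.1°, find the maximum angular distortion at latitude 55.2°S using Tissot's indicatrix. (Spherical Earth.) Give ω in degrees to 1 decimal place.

For cylindrical equal-area with standard parallel φ₀, h = cos φ / cos φ₀ and k = cos φ₀ / cos φ, so h·k = 1.
At 55.2°: h = 0.8546, k = 1.170; principal scales a = 1.170, b = 0.8546.
sin(ω/2) = (a − b)/(a + b) = 0.3156/2.025 = 0.1559, so ω = 2 arcsin(0.1559) ≈ 17.9°.

17.9°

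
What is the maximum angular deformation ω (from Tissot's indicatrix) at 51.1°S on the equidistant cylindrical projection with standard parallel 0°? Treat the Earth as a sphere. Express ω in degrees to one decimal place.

26.4°

In the plate carrée (x = Rλ, y = Rφ), meridians are true-scale (h = 1) and parallels are stretched by k = sec φ.
At 51.1°: h = 1.000, k = 1.592; principal scales a = 1.592, b = 1.000.
sin(ω/2) = (a − b)/(a + b) = 0.5925/2.592 = 0.2285, so ω = 2 arcsin(0.2285) ≈ 26.4°.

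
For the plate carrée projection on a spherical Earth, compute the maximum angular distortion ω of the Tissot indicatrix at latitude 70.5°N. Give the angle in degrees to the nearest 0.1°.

For the equirectangular projection with φ₀ = 0 (plate carrée), h = 1 along meridians and k = sec φ along parallels.
At 70.5°: h = 1.000, k = 2.996; principal scales a = 2.996, b = 1.000.
sin(ω/2) = (a − b)/(a + b) = 1.996/3.996 = 0.4995, so ω = 2 arcsin(0.4995) ≈ 59.9°.

59.9°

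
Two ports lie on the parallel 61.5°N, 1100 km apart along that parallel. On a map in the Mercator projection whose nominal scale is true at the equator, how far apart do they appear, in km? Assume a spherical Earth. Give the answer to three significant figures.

For Mercator, h = k = sec φ (a conformal cylindrical projection has a single point scale, 1/cos φ).
Along the parallel, k = sec 61.5° = 1/0.4772 = 2.096.
Map distance = 1100 × 2.096 ≈ 2310 km.

2310 km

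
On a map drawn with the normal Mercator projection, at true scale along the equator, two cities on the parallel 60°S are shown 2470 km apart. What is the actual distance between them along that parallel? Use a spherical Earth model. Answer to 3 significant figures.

The Mercator projection is conformal; its linear scale factor is the same in every direction and equals sec φ = 1/cos φ.
Along the parallel at 60°, map distances are exaggerated by k = sec 60° = 2.000.
True distance = 2470 / 2.000 = 2470 × cos 60° ≈ 1240 km.

1240 km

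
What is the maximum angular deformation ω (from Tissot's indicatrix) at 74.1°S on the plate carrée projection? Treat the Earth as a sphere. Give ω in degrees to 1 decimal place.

For the equirectangular projection with φ₀ = 0 (plate carrée), h = 1 along meridians and k = sec φ along parallels.
At 74.1°: h = 1.000, k = 3.650; principal scales a = 3.650, b = 1.000.
sin(ω/2) = (a − b)/(a + b) = 2.650/4.650 = 0.5699, so ω = 2 arcsin(0.5699) ≈ 69.5°.

69.5°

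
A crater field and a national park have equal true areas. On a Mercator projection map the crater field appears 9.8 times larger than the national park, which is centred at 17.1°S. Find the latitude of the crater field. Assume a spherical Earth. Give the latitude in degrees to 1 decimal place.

For equal true areas on Mercator, apparent areas scale as sec²φ, so the ratio is cos²φ₂ / cos²φ₁.
cos²φ₂ / cos²φ₁ = 9.8  ⇒  cos φ₁ = cos 17.1° / √9.8 = 0.9558/3.130 = 0.3053.
φ₁ = arccos(0.3053) ≈ 72.2°.

72.2°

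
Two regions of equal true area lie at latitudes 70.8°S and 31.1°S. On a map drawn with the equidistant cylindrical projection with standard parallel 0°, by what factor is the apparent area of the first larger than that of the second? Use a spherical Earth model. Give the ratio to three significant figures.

2.60

In the plate carrée (x = Rλ, y = Rφ), meridians are true-scale (h = 1) and parallels are stretched by k = sec φ.
Areal scale at 70.8°: h·k = 1.000 × 3.041 = 3.041.
Areal scale at 31.1°: h·k = 1.000 × 1.168 = 1.168.
Ratio = 3.041/1.168 ≈ 2.60.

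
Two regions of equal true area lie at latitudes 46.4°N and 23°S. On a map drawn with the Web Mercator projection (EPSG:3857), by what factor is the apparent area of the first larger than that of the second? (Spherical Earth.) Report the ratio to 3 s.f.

Mercator is conformal with k = sec φ, so areal scale = k² = sec²φ.
At 46.4°: sec²(46.4°) = 1/0.6896² = 2.103.
At 23°: sec²(23°) = 1/0.9205² = 1.180.
Ratio = 2.103/1.180 = cos²(23°)/cos²(46.4°) ≈ 1.78.

1.78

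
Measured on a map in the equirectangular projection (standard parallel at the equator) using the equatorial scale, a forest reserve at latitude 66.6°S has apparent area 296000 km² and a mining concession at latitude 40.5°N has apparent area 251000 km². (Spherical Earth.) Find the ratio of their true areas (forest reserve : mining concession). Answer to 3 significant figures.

On the plate carrée, areal scale = h·k = 1 × sec φ, so true area = apparent × cos φ.
True area of forest reserve: 296000 × cos(66.6°) = 296000 × 0.3971 = 117600 km².
True area of mining concession: 251000 × cos(40.5°) = 251000 × 0.7604 = 190900 km².
Ratio = 117600 / 190900 ≈ 0.616.

0.616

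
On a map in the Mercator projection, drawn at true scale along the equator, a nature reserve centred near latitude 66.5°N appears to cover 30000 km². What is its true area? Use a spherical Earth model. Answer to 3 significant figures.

For Mercator, h = k = sec φ (a conformal cylindrical projection has a single point scale, 1/cos φ).
Areal scale = k² = sec²φ = 1/cos²(66.5°) = 1/0.3987² = 6.289.
True area = apparent / (areal scale) = 30000 / 6.289 ≈ 4770 km².

4770 km²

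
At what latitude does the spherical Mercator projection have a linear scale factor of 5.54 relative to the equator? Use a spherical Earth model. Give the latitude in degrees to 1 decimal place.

79.6°

Mercator scale is k = sec φ = 1/cos φ.
1/cos φ = 5.54  ⇒  cos φ = 0.1805  ⇒  φ = arccos(0.1805) ≈ 79.6°.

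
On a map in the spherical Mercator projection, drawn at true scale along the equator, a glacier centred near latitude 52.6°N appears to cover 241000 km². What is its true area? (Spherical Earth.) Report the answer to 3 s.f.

88900 km²

For Mercator, h = k = sec φ (a conformal cylindrical projection has a single point scale, 1/cos φ).
Areal scale = k² = sec²φ = 1/cos²(52.6°) = 1/0.6074² = 2.711.
True area = apparent / (areal scale) = 241000 / 2.711 ≈ 88900 km².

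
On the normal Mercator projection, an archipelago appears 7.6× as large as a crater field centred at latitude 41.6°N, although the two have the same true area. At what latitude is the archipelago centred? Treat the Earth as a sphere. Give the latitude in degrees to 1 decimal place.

74.3°

Mercator areal scale is sec²φ, so apparent-area ratio = sec²φ₁ / sec²φ₂ = cos²φ₂ / cos²φ₁.
cos²φ₂ / cos²φ₁ = 7.6  ⇒  cos φ₁ = cos 41.6° / √7.6 = 0.7478/2.757 = 0.2713.
φ₁ = arccos(0.2713) ≈ 74.3°.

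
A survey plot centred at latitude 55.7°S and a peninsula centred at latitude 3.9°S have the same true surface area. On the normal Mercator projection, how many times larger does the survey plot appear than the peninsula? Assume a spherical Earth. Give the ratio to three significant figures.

3.13

On Mercator, area is exaggerated by sec²φ = 1/cos²φ.
At 55.7°: sec²(55.7°) = 1/0.5635² = 3.149.
At 3.9°: sec²(3.9°) = 1/0.9977² = 1.005.
Ratio = 3.149/1.005 = cos²(3.9°)/cos²(55.7°) ≈ 3.13.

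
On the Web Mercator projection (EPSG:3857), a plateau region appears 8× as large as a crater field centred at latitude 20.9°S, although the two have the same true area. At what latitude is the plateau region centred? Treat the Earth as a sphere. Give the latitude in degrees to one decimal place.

For equal true areas on Mercator, apparent areas scale as sec²φ, so the ratio is cos²φ₂ / cos²φ₁.
cos²φ₂ / cos²φ₁ = 8  ⇒  cos φ₁ = cos 20.9° / √8 = 0.9342/2.828 = 0.3303.
φ₁ = arccos(0.3303) ≈ 70.7°.

70.7°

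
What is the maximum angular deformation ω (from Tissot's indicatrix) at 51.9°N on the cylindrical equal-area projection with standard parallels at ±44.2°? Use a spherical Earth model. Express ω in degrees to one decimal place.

Cylindrical equal-area (φ₀ = 44.2°): h = cos φ / cos 44.2° along meridians, k = cos 44.2° / cos φ along parallels; h·k = 1.
At 51.9°: h = 0.8607, k = 1.162; principal scales a = 1.162, b = 0.8607.
sin(ω/2) = (a − b)/(a + b) = 0.3012/2.023 = 0.1489, so ω = 2 arcsin(0.1489) ≈ 17.1°.

17.1°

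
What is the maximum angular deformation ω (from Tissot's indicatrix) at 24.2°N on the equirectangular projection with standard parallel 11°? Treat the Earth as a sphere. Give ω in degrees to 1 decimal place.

4.2°

In the equirectangular projection with standard parallel φ₀ = 11° (x = Rλ cos φ₀, y = Rφ), meridians are true-scale (h = 1) and the parallel scale is k = cos φ₀ / cos φ.
At 24.2°: h = 1.000, k = 1.076; principal scales a = 1.076, b = 1.000.
sin(ω/2) = (a − b)/(a + b) = 0.07620/2.076 = 0.03670, so ω = 2 arcsin(0.03670) ≈ 4.2°.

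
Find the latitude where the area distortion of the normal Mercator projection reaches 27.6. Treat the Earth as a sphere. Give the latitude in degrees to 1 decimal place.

Mercator areal scale is sec²φ.
sec²φ = 27.6  ⇒  cos²φ = 0.03623  ⇒  cos φ = 0.1903.
φ = arccos(0.1903) ≈ 79.0°.

79.0°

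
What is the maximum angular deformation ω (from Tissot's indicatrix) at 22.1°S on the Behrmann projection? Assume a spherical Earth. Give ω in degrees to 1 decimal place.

The Behrmann projection is cylindrical equal-area with φ₀ = 30°. For cylindrical equal-area with standard parallel φ₀, h = cos φ / cos φ₀ and k = cos φ₀ / cos φ, so h·k = 1.
At 22.1°: h = 1.070, k = 0.9347; principal scales a = 1.070, b = 0.9347.
sin(ω/2) = (a − b)/(a + b) = 0.1352/2.005 = 0.06743, so ω = 2 arcsin(0.06743) ≈ 7.7°.

7.7°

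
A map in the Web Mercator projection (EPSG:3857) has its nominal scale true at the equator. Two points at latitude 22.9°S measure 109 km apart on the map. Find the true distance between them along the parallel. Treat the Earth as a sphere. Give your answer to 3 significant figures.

100 km

Mercator is conformal, so the point scale is isotropic: h = k = sec φ = 1/cos φ.
Along the parallel at 22.9°, map distances are exaggerated by k = sec 22.9° = 1.086.
True distance = 109 / 1.086 = 109 × cos 22.9° ≈ 100 km.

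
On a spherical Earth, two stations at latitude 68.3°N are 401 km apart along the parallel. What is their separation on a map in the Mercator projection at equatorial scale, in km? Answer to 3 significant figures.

1080 km

The Mercator projection is conformal; its linear scale factor is the same in every direction and equals sec φ = 1/cos φ.
Along the parallel, k = sec 68.3° = 1/0.3697 = 2.705.
Map distance = 401 × 2.705 ≈ 1080 km.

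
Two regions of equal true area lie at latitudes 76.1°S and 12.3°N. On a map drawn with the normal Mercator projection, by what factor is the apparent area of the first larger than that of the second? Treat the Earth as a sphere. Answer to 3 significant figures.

Mercator areal scale is sec²φ.
At 76.1°: sec²(76.1°) = 1/0.2402² = 17.33.
At 12.3°: sec²(12.3°) = 1/0.9770² = 1.048.
Ratio = 17.33/1.048 = cos²(12.3°)/cos²(76.1°) ≈ 16.5.

16.5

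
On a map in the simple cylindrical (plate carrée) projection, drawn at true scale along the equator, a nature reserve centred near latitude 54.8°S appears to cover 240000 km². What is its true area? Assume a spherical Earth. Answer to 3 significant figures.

138000 km²

In the plate carrée (x = Rλ, y = Rφ), meridians are true-scale (h = 1) and parallels are stretched by k = sec φ.
Areal scale = h·k = 1 × sec φ; at 54.8°, h = 1.000, k = 1.735, so h·k = 1.735.
True area = apparent / (areal scale) = 240000 / 1.735 ≈ 138000 km².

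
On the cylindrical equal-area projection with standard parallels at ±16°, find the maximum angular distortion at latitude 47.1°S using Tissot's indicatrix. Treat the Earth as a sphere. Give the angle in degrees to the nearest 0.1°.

A cylindrical equal-area projection with standard parallel φ₀ has meridian scale h = cos φ / cos φ₀ and parallel scale k = cos φ₀ / cos φ (so areas are preserved, h·k = 1).
At 47.1°: h = 0.7082, k = 1.412; principal scales a = 1.412, b = 0.7082.
sin(ω/2) = (a − b)/(a + b) = 0.7040/2.120 = 0.3320, so ω = 2 arcsin(0.3320) ≈ 38.8°.

38.8°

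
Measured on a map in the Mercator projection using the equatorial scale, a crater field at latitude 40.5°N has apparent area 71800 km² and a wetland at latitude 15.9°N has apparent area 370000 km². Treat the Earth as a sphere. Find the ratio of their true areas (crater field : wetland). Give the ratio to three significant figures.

On Mercator the areal scale is sec²φ, so true area = apparent × cos²φ.
True area of crater field: 71800 × cos²(40.5°) = 71800 × 0.5782 = 41520 km².
True area of wetland: 370000 × cos²(15.9°) = 370000 × 0.9249 = 342200 km².
Ratio = 41520 / 342200 ≈ 0.121.

0.121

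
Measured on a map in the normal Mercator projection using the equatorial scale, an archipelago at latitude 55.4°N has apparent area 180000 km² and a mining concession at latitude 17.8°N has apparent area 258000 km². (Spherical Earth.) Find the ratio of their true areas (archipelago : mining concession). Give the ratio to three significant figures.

0.248

Mercator's areal exaggeration is sec²φ; hence true area = (apparent area) · cos²φ.
True area of archipelago: 180000 × cos²(55.4°) = 180000 × 0.3224 = 58040 km².
True area of mining concession: 258000 × cos²(17.8°) = 258000 × 0.9066 = 233900 km².
Ratio = 58040 / 233900 ≈ 0.248.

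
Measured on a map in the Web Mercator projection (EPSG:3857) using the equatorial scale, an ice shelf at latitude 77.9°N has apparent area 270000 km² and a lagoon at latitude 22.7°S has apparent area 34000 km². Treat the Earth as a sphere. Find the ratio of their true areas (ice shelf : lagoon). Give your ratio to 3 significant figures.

On Mercator the areal scale is sec²φ, so true area = apparent × cos²φ.
True area of ice shelf: 270000 × cos²(77.9°) = 270000 × 0.04394 = 11860 km².
True area of lagoon: 34000 × cos²(22.7°) = 34000 × 0.8511 = 28940 km².
Ratio = 11860 / 28940 ≈ 0.410.

0.410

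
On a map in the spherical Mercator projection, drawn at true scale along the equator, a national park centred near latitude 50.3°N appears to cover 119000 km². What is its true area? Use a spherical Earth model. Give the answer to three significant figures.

48600 km²

For Mercator, h = k = sec φ (a conformal cylindrical projection has a single point scale, 1/cos φ).
Areal scale = k² = sec²φ = 1/cos²(50.3°) = 1/0.6388² = 2.451.
True area = apparent / (areal scale) = 119000 / 2.451 ≈ 48600 km².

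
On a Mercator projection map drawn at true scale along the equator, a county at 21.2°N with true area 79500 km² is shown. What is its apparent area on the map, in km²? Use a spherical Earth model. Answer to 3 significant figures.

Mercator is conformal, so the point scale is isotropic: h = k = sec φ = 1/cos φ.
Areal scale = k² = sec²φ = 1/cos²(21.2°) = 1/0.9323² = 1.150.
Apparent area = 79500 × 1.150 ≈ 91500 km².

91500 km²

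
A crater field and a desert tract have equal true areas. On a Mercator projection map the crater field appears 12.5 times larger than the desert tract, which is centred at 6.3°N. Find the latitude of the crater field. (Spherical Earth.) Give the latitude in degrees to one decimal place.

For equal true areas on Mercator, apparent areas scale as sec²φ, so the ratio is cos²φ₂ / cos²φ₁.
cos²φ₂ / cos²φ₁ = 12.5  ⇒  cos φ₁ = cos 6.3° / √12.5 = 0.9940/3.536 = 0.2811.
φ₁ = arccos(0.2811) ≈ 73.7°.

73.7°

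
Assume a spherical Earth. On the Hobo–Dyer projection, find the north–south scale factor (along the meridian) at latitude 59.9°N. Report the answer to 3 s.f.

0.632

Hobo–Dyer is a cylindrical equal-area projection with standard parallels at ±37.5°. A cylindrical equal-area projection with standard parallel φ₀ has meridian scale h = cos φ / cos φ₀ and parallel scale k = cos φ₀ / cos φ (so areas are preserved, h·k = 1).
h = cos 59.9° / cos 37.5° = 0.5015/0.7934 = 0.6321.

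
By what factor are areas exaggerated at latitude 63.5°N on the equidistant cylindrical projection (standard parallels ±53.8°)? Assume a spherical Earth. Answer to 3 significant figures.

1.32

In the equirectangular projection with standard parallel φ₀ = 53.8° (x = Rλ cos φ₀, y = Rφ), meridians are true-scale (h = 1) and the parallel scale is k = cos φ₀ / cos φ.
Areal scale = h·k = 1 × cos φ₀ / cos φ; at 63.5°, h = 1.000, k = 1.324, so h·k = 1.324.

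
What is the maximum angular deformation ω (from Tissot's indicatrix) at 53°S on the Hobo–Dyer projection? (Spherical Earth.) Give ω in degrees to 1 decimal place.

The Hobo–Dyer projection is cylindrical equal-area with φ₀ = 37.5°. For cylindrical equal-area with standard parallel φ₀, h = cos φ / cos φ₀ and k = cos φ₀ / cos φ, so h·k = 1.
At 53°: h = 0.7586, k = 1.318; principal scales a = 1.318, b = 0.7586.
sin(ω/2) = (a − b)/(a + b) = 0.5597/2.077 = 0.2695, so ω = 2 arcsin(0.2695) ≈ 31.3°.

31.3°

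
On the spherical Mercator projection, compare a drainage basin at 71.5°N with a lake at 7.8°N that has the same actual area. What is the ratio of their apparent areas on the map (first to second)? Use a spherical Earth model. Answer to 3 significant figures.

9.75

Mercator areal scale is sec²φ.
At 71.5°: sec²(71.5°) = 1/0.3173² = 9.932.
At 7.8°: sec²(7.8°) = 1/0.9907² = 1.019.
Ratio = 9.932/1.019 = cos²(7.8°)/cos²(71.5°) ≈ 9.75.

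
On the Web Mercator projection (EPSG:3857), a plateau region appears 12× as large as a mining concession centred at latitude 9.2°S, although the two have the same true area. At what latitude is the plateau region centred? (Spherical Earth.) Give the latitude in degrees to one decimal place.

For equal true areas on Mercator, apparent areas scale as sec²φ, so the ratio is cos²φ₂ / cos²φ₁.
cos²φ₂ / cos²φ₁ = 12  ⇒  cos φ₁ = cos 9.2° / √12 = 0.9871/3.464 = 0.2850.
φ₁ = arccos(0.2850) ≈ 73.4°.

73.4°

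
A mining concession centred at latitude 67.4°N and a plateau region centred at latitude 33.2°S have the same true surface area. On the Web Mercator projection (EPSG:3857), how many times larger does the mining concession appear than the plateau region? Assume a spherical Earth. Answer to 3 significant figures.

4.74

On Mercator, area is exaggerated by sec²φ = 1/cos²φ.
At 67.4°: sec²(67.4°) = 1/0.3843² = 6.771.
At 33.2°: sec²(33.2°) = 1/0.8368² = 1.428.
Ratio = 6.771/1.428 = cos²(33.2°)/cos²(67.4°) ≈ 4.74.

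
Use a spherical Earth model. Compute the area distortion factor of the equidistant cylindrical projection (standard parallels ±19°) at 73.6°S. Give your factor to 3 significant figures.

3.35

With standard parallel φ₀ = 19°, the equirectangular projection gives x = Rλ cos φ₀, y = Rφ, so h = 1 and k = cos 19° / cos φ.
Areal scale = h·k = 1 × cos φ₀ / cos φ; at 73.6°, h = 1.000, k = 3.349, so h·k = 3.349.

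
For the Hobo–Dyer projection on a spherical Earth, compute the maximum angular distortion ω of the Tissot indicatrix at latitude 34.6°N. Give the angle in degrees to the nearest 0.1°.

Hobo–Dyer is a cylindrical equal-area projection with standard parallels at ±37.5°. For cylindrical equal-area with standard parallel φ₀, h = cos φ / cos φ₀ and k = cos φ₀ / cos φ, so h·k = 1.
At 34.6°: h = 1.038, k = 0.9638; principal scales a = 1.038, b = 0.9638.
sin(ω/2) = (a − b)/(a + b) = 0.07372/2.001 = 0.03684, so ω = 2 arcsin(0.03684) ≈ 4.2°.

4.2°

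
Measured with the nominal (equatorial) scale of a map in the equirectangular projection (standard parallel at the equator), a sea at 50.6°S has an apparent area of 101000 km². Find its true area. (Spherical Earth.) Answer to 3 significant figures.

In the plate carrée (x = Rλ, y = Rφ), meridians are true-scale (h = 1) and parallels are stretched by k = sec φ.
Areal scale = h·k = 1 × sec φ; at 50.6°, h = 1.000, k = 1.575, so h·k = 1.575.
True area = apparent / (areal scale) = 101000 / 1.575 ≈ 64100 km².

64100 km²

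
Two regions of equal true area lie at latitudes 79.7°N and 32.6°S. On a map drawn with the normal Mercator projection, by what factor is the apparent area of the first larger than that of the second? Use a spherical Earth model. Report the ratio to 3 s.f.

22.2

Mercator is conformal with k = sec φ, so areal scale = k² = sec²φ.
At 79.7°: sec²(79.7°) = 1/0.1788² = 31.28.
At 32.6°: sec²(32.6°) = 1/0.8425² = 1.409.
Ratio = 31.28/1.409 = cos²(32.6°)/cos²(79.7°) ≈ 22.2.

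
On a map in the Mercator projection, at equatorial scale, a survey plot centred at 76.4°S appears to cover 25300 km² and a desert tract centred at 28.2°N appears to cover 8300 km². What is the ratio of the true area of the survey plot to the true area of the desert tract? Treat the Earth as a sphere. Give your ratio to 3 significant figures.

Since Mercator area scale is 1/cos²φ, the true area equals the apparent area multiplied by cos²φ.
True area of survey plot: 25300 × cos²(76.4°) = 25300 × 0.05529 = 1399 km².
True area of desert tract: 8300 × cos²(28.2°) = 8300 × 0.7767 = 6447 km².
Ratio = 1399 / 6447 ≈ 0.217.

0.217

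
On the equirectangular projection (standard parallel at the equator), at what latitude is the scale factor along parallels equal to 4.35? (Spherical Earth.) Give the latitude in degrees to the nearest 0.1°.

Plate carrée: h = 1, k = sec φ along parallels.
sec φ = 4.35  ⇒  cos φ = 0.2299  ⇒  φ ≈ 76.7°.

76.7°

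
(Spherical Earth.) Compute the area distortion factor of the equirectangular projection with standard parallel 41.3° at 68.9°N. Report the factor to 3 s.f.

2.09

The equidistant cylindrical projection with φ₀ = 41.3° has h = 1 (meridians true) and k = cos φ₀ / cos φ along parallels.
Areal scale = h·k = 1 × cos φ₀ / cos φ; at 68.9°, h = 1.000, k = 2.087, so h·k = 2.087.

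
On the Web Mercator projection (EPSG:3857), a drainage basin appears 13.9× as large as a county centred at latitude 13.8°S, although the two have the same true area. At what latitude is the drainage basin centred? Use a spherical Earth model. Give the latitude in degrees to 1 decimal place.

On Mercator, (apparent₁)/(apparent₂) = sec²φ₁ / sec²φ₂ when true areas are equal.
cos²φ₂ / cos²φ₁ = 13.9  ⇒  cos φ₁ = cos 13.8° / √13.9 = 0.9711/3.728 = 0.2605.
φ₁ = arccos(0.2605) ≈ 74.9°.

74.9°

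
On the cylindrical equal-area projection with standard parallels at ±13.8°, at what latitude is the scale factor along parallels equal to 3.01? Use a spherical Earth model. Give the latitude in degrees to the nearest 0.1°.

71.2°

Cylindrical equal-area (φ₀ = 13.8°): h = cos φ / cos 13.8° along meridians, k = cos 13.8° / cos φ along parallels; h·k = 1.
k = cos φ₀ / cos φ = 3.01  ⇒  cos φ = cos 13.8° / 3.01 = 0.3226.
φ = arccos(0.3226) ≈ 71.2°.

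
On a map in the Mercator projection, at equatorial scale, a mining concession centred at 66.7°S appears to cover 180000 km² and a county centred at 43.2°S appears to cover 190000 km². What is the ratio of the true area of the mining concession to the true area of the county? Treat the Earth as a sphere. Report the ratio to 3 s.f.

0.279

Mercator's areal exaggeration is sec²φ; hence true area = (apparent area) · cos²φ.
True area of mining concession: 180000 × cos²(66.7°) = 180000 × 0.1565 = 28160 km².
True area of county: 190000 × cos²(43.2°) = 190000 × 0.5314 = 101000 km².
Ratio = 28160 / 101000 ≈ 0.279.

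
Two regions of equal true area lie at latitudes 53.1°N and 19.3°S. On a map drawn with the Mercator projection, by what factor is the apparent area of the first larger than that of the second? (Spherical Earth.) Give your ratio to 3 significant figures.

2.47

Mercator areal scale is sec²φ.
At 53.1°: sec²(53.1°) = 1/0.6004² = 2.774.
At 19.3°: sec²(19.3°) = 1/0.9438² = 1.123.
Ratio = 2.774/1.123 = cos²(19.3°)/cos²(53.1°) ≈ 2.47.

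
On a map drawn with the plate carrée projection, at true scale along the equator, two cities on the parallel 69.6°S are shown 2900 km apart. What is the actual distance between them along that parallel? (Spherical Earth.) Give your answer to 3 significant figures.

1010 km

For the equirectangular projection with φ₀ = 0 (plate carrée), h = 1 along meridians and k = sec φ along parallels.
Along the parallel at 69.6°, map distances are exaggerated by k = sec 69.6° = 2.869.
True distance = 2900 / 2.869 = 2900 × cos 69.6° ≈ 1010 km.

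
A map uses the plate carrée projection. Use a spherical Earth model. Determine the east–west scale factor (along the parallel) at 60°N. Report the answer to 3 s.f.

2.00

For the equirectangular projection with φ₀ = 0 (plate carrée), h = 1 along meridians and k = sec φ along parallels.
k = 1/cos 60° = 1/0.5000 = 2.000.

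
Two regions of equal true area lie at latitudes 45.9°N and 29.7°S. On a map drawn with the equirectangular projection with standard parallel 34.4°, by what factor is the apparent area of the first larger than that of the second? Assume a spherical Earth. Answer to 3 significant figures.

1.25

With standard parallel φ₀ = 34.4°, the equirectangular projection gives x = Rλ cos φ₀, y = Rφ, so h = 1 and k = cos 34.4° / cos φ.
Areal scale at 45.9°: h·k = 1.000 × 1.186 = 1.186.
Areal scale at 29.7°: h·k = 1.000 × 0.9499 = 0.9499.
Ratio = 1.186/0.9499 ≈ 1.25.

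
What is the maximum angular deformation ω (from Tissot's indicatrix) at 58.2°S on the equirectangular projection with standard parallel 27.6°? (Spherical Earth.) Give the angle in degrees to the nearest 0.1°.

29.5°

The equidistant cylindrical projection with φ₀ = 27.6° has h = 1 (meridians true) and k = cos φ₀ / cos φ along parallels.
At 58.2°: h = 1.000, k = 1.682; principal scales a = 1.682, b = 1.000.
sin(ω/2) = (a − b)/(a + b) = 0.6817/2.682 = 0.2542, so ω = 2 arcsin(0.2542) ≈ 29.5°.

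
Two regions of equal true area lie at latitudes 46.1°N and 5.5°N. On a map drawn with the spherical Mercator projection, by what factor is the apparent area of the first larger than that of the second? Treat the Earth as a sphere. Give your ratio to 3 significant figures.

2.06

On Mercator, area is exaggerated by sec²φ = 1/cos²φ.
At 46.1°: sec²(46.1°) = 1/0.6934² = 2.080.
At 5.5°: sec²(5.5°) = 1/0.9954² = 1.009.
Ratio = 2.080/1.009 = cos²(5.5°)/cos²(46.1°) ≈ 2.06.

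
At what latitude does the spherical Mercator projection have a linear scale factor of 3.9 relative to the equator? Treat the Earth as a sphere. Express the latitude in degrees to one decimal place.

75.1°

Mercator scale is k = sec φ = 1/cos φ.
1/cos φ = 3.9  ⇒  cos φ = 0.2564  ⇒  φ = arccos(0.2564) ≈ 75.1°.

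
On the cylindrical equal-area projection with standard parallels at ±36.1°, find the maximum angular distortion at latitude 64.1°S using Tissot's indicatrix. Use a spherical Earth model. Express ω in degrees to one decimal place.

A cylindrical equal-area projection with standard parallel φ₀ has meridian scale h = cos φ / cos φ₀ and parallel scale k = cos φ₀ / cos φ (so areas are preserved, h·k = 1).
At 64.1°: h = 0.5406, k = 1.850; principal scales a = 1.850, b = 0.5406.
sin(ω/2) = (a − b)/(a + b) = 1.309/2.390 = 0.5477, so ω = 2 arcsin(0.5477) ≈ 66.4°.

66.4°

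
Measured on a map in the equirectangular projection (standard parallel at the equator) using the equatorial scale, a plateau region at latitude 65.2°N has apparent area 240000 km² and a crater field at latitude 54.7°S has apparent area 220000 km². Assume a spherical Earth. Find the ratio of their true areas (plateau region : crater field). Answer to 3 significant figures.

0.792

On the plate carrée, areal scale = h·k = 1 × sec φ, so true area = apparent × cos φ.
True area of plateau region: 240000 × cos(65.2°) = 240000 × 0.4195 = 100700 km².
True area of crater field: 220000 × cos(54.7°) = 220000 × 0.5779 = 127100 km².
Ratio = 100700 / 127100 ≈ 0.792.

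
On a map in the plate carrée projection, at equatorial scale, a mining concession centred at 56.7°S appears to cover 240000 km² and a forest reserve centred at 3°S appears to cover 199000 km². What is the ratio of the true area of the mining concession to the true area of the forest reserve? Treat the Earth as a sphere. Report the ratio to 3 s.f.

0.663

Plate carrée has h = 1 and k = sec φ, giving areal scale sec φ; true area = (apparent area) · cos φ.
True area of mining concession: 240000 × cos(56.7°) = 240000 × 0.5490 = 131800 km².
True area of forest reserve: 199000 × cos(3°) = 199000 × 0.9986 = 198700 km².
Ratio = 131800 / 198700 ≈ 0.663.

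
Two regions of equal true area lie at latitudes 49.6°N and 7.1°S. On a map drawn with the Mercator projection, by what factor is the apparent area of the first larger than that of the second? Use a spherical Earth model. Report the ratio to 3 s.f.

Mercator areal scale is sec²φ.
At 49.6°: sec²(49.6°) = 1/0.6481² = 2.381.
At 7.1°: sec²(7.1°) = 1/0.9923² = 1.016.
Ratio = 2.381/1.016 = cos²(7.1°)/cos²(49.6°) ≈ 2.34.

2.34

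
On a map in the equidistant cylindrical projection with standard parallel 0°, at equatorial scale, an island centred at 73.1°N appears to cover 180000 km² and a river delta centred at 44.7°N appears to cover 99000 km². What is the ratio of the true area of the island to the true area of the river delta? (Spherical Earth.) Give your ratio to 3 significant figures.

0.744

On the plate carrée, areal scale = h·k = 1 × sec φ, so true area = apparent × cos φ.
True area of island: 180000 × cos(73.1°) = 180000 × 0.2907 = 52330 km².
True area of river delta: 99000 × cos(44.7°) = 99000 × 0.7108 = 70370 km².
Ratio = 52330 / 70370 ≈ 0.744.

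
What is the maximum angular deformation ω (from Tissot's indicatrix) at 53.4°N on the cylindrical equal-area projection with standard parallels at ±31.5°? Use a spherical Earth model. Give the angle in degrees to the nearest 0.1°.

Cylindrical equal-area (φ₀ = 31.5°): h = cos φ / cos 31.5° along meridians, k = cos 31.5° / cos φ along parallels; h·k = 1.
At 53.4°: h = 0.6993, k = 1.430; principal scales a = 1.430, b = 0.6993.
sin(ω/2) = (a − b)/(a + b) = 0.7308/2.129 = 0.3432, so ω = 2 arcsin(0.3432) ≈ 40.1°.

40.1°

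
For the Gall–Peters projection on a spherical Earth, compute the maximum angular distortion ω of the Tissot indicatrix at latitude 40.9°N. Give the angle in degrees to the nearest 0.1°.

Gall–Peters is a cylindrical equal-area projection with standard parallels at ±45°. For cylindrical equal-area with standard parallel φ₀, h = cos φ / cos φ₀ and k = cos φ₀ / cos φ, so h·k = 1.
At 40.9°: h = 1.069, k = 0.9355; principal scales a = 1.069, b = 0.9355.
sin(ω/2) = (a − b)/(a + b) = 0.1334/2.004 = 0.06657, so ω = 2 arcsin(0.06657) ≈ 7.6°.

7.6°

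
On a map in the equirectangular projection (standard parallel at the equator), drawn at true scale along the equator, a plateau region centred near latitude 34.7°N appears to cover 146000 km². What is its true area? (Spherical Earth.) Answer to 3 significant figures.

In the plate carrée (x = Rλ, y = Rφ), meridians are true-scale (h = 1) and parallels are stretched by k = sec φ.
Areal scale = h·k = 1 × sec φ; at 34.7°, h = 1.000, k = 1.216, so h·k = 1.216.
True area = apparent / (areal scale) = 146000 / 1.216 ≈ 120000 km².

120000 km²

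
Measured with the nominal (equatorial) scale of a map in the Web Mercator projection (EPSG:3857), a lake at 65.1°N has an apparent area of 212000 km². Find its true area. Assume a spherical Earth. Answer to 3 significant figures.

37600 km²

The Mercator projection is conformal; its linear scale factor is the same in every direction and equals sec φ = 1/cos φ.
Areal scale = k² = sec²φ = 1/cos²(65.1°) = 1/0.4210² = 5.641.
True area = apparent / (areal scale) = 212000 / 5.641 ≈ 37600 km².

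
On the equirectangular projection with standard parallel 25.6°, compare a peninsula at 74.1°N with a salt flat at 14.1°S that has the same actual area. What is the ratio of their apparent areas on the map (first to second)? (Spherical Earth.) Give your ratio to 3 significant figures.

3.54

With standard parallel φ₀ = 25.6°, the equirectangular projection gives x = Rλ cos φ₀, y = Rφ, so h = 1 and k = cos 25.6° / cos φ.
Areal scale at 74.1°: h·k = 1.000 × 3.292 = 3.292.
Areal scale at 14.1°: h·k = 1.000 × 0.9298 = 0.9298.
Ratio = 3.292/0.9298 ≈ 3.54.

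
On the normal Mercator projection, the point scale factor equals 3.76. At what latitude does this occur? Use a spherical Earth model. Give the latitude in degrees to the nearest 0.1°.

74.6°

Mercator scale is k = sec φ = 1/cos φ.
1/cos φ = 3.76  ⇒  cos φ = 0.2660  ⇒  φ = arccos(0.2660) ≈ 74.6°.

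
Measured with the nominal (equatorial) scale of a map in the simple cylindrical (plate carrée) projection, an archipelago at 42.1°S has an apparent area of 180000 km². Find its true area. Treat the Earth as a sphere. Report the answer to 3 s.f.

Plate carrée maps x = Rλ, y = Rφ. The meridian scale is h = 1 and the parallel scale is k = 1/cos φ = sec φ.
Areal scale = h·k = 1 × sec φ; at 42.1°, h = 1.000, k = 1.348, so h·k = 1.348.
True area = apparent / (areal scale) = 180000 / 1.348 ≈ 134000 km².

134000 km²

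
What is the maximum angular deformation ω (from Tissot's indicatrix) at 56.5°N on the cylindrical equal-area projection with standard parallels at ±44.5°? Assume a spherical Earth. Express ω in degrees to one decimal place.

29.1°

For cylindrical equal-area with standard parallel φ₀, h = cos φ / cos φ₀ and k = cos φ₀ / cos φ, so h·k = 1.
At 56.5°: h = 0.7738, k = 1.292; principal scales a = 1.292, b = 0.7738.
sin(ω/2) = (a − b)/(a + b) = 0.5184/2.066 = 0.2509, so ω = 2 arcsin(0.2509) ≈ 29.1°.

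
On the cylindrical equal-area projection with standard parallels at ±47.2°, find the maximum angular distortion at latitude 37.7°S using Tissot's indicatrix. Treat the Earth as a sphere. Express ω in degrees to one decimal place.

A cylindrical equal-area projection with standard parallel φ₀ has meridian scale h = cos φ / cos φ₀ and parallel scale k = cos φ₀ / cos φ (so areas are preserved, h·k = 1).
At 37.7°: h = 1.165, k = 0.8587; principal scales a = 1.165, b = 0.8587.
sin(ω/2) = (a − b)/(a + b) = 0.3058/2.023 = 0.1511, so ω = 2 arcsin(0.1511) ≈ 17.4°.

17.4°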